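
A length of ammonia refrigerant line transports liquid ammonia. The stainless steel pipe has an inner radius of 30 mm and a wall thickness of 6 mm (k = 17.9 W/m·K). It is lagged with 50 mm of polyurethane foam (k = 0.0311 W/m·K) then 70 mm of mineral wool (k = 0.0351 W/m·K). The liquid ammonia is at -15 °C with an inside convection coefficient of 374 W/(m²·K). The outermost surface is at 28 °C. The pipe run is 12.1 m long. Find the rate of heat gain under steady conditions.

Q ≈ 72.5 W

Radial resistances (cylindrical: R_cond = ln(r_o/r_i)/(2πkL), R_conv = 1/(h·2πrL)):
R_inner film = 1/(h_i·2πr₁L) = 1/(374×2π×0.03×12.1) = 0.001172 K/W
R_stainless steel pipe wall = ln(36/30)/(2π×17.9×12.1) = 1.34×10^-4 K/W
R_polyurethane foam = ln(86/36)/(2π×0.0311×12.1) = 0.3683 K/W
R_mineral wool = ln(156/86)/(2π×0.0351×12.1) = 0.2232 K/W
R_total = 0.5928 K/W
Q = ΔT/R_total = 43/0.5928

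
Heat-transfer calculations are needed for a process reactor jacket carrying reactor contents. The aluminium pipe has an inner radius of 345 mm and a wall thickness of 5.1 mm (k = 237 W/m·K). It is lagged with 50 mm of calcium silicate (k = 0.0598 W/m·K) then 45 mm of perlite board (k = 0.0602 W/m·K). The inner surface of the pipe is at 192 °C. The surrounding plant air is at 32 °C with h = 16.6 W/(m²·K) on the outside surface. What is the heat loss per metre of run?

Radial resistances (cylindrical: R_cond = ln(r_o/r_i)/(2πkL), R_conv = 1/(h·2πrL)):
R_aluminium pipe wall = ln(350.1/345)/(2π×237×1) = 9.854×10^-6 K/W
R_calcium silicate = ln(400.1/350.1)/(2π×0.0598×1) = 0.3553 K/W
R_perlite board = ln(445.1/400.1)/(2π×0.0602×1) = 0.2818 K/W
R_outer film = 1/(h_o·2πr_oL) = 1/(16.6×2π×0.4451×1) = 0.02154 K/W
R_total = 0.6586 K/W
Q = ΔT/R_total = 160/0.6586

q′ ≈ 243 W/m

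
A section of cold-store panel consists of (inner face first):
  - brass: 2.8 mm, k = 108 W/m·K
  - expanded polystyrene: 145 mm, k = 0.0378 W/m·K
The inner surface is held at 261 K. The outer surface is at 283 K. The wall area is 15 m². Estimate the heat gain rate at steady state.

Thermal resistances in series:
R_brass = L/(kA) = 0.0028/(108×15) = 1.728×10^-6 K/W
R_expanded polystyrene = L/(kA) = 0.145/(0.0378×15) = 0.2557 K/W
R_total = 0.2557 K/W
Q = ΔT / R_total = 22 / 0.2557

Q ≈ 86 W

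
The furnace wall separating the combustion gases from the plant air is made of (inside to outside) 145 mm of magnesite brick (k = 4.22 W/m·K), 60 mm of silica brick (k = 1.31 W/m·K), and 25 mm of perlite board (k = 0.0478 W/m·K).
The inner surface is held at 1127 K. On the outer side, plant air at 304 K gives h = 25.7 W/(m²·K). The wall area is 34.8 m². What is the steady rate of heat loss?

Q ≈ 44600 W

Series thermal resistances:
R_magnesite brick = L/(kA) = 0.145/(4.22×34.8) = 9.874×10^-4 K/W
R_silica brick = L/(kA) = 0.06/(1.31×34.8) = 0.001316 K/W
R_perlite board = L/(kA) = 0.025/(0.0478×34.8) = 0.01503 K/W
R_outer film = 1/(h_o·A) = 1/(25.7×34.8) = 0.001118 K/W
R_total = 0.01845 K/W
Q = ΔT / R_total = 823 / 0.01845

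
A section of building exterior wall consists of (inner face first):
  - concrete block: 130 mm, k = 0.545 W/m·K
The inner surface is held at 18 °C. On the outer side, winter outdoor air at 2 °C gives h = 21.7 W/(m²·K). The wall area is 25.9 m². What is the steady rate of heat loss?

Series thermal resistances:
R_concrete block = L/(kA) = 0.13/(0.545×25.9) = 0.00921 K/W
R_outer film = 1/(h_o·A) = 1/(21.7×25.9) = 0.001779 K/W
R_total = 0.01099 K/W
Q = ΔT / R_total = 16 / 0.01099

Q ≈ 1460 W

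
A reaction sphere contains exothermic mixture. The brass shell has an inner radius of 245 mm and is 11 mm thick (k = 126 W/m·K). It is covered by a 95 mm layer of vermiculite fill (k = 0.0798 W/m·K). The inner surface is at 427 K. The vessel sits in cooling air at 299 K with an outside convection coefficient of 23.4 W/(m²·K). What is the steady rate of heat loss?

Radial (spherical) resistances in series:
R_brass shell = (1/0.245 − 1/0.256)/(4π×126) = 1.108×10^-4 K/W
R_vermiculite fill = (1/0.256 − 1/0.351)/(4π×0.0798) = 1.054 K/W
R_outer film = 1/(h·4πr_o²) = 1/(23.4×4π×0.351²) = 0.0276 K/W
R_total = 1.082 K/W
Q = ΔT/R_total = 128/1.082

Q ≈ 118 W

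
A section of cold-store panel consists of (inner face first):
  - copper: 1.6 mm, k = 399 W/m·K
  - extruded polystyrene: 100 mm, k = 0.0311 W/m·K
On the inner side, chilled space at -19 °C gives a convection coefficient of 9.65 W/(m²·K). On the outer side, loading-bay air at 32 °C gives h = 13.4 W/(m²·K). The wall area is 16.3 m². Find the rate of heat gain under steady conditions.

Q ≈ 245 W

Using the resistance-network approach (series):
R_inner film = 1/(h_i·A) = 1/(9.65×16.3) = 0.006357 K/W
R_copper = L/(kA) = 0.0016/(399×16.3) = 2.46×10^-7 K/W
R_extruded polystyrene = L/(kA) = 0.1/(0.0311×16.3) = 0.1973 K/W
R_outer film = 1/(h_o·A) = 1/(13.4×16.3) = 0.004578 K/W
R_total = 0.2082 K/W
Q = ΔT / R_total = 51 / 0.2082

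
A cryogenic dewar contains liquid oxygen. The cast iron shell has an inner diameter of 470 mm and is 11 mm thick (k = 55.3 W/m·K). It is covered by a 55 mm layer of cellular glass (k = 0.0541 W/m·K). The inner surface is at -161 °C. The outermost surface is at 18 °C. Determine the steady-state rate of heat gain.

Q ≈ 164 W

Radial (spherical) resistances in series:
R_cast iron shell = (1/0.235 − 1/0.246)/(4π×55.3) = 2.738×10^-4 K/W
R_cellular glass = (1/0.246 − 1/0.301)/(4π×0.0541) = 1.093 K/W
R_total = 1.093 K/W
Q = ΔT/R_total = 179/1.093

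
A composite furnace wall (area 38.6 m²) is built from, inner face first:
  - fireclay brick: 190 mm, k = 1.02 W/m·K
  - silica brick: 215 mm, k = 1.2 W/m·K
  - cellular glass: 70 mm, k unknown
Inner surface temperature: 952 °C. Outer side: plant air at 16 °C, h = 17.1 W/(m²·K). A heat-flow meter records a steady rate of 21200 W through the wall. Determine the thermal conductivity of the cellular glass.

k ≈ 0.0547 W/(m·K)

Thermal resistances in series:
R_fireclay brick = L/(kA) = 0.19/(1.02×38.6) = 0.004826 K/W
R_silica brick = L/(kA) = 0.215/(1.2×38.6) = 0.004642 K/W
R_outer film = 1/(h_o·A) = 1/(17.1×38.6) = 0.001515 K/W
Sum of known resistances R_other = 0.01098 K/W
Total R = ΔT/Q = 936/21200 = 0.04415 K/W
R_cellular glass = R_total − R_other = 0.03317 K/W
k = L/(R·A) = 0.07/(0.03317×38.6)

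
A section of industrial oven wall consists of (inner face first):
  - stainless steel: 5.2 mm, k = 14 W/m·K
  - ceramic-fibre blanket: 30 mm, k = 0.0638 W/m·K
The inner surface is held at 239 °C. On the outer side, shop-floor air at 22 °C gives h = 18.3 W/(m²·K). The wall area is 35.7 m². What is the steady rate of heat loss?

Series thermal resistances:
R_stainless steel = L/(kA) = 0.0052/(14×35.7) = 1.04×10^-5 K/W
R_ceramic-fibre blanket = L/(kA) = 0.03/(0.0638×35.7) = 0.01317 K/W
R_outer film = 1/(h_o·A) = 1/(18.3×35.7) = 0.001531 K/W
R_total = 0.01471 K/W
Q = ΔT / R_total = 217 / 0.01471

Q ≈ 14700 W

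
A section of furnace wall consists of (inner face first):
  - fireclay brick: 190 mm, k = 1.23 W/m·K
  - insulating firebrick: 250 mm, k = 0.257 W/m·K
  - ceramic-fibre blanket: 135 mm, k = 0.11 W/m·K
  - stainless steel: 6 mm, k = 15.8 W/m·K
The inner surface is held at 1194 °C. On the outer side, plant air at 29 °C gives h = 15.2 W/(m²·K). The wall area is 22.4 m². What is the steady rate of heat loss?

Treating each layer as a thermal resistance in series:
R_fireclay brick = L/(kA) = 0.19/(1.23×22.4) = 0.006896 K/W
R_insulating firebrick = L/(kA) = 0.25/(0.257×22.4) = 0.04343 K/W
R_ceramic-fibre blanket = L/(kA) = 0.135/(0.11×22.4) = 0.05479 K/W
R_stainless steel = L/(kA) = 0.006/(15.8×22.4) = 1.695×10^-5 K/W
R_outer film = 1/(h_o·A) = 1/(15.2×22.4) = 0.002937 K/W
R_total = 0.1081 K/W
Q = ΔT / R_total = 1165 / 0.1081

Q ≈ 10800 W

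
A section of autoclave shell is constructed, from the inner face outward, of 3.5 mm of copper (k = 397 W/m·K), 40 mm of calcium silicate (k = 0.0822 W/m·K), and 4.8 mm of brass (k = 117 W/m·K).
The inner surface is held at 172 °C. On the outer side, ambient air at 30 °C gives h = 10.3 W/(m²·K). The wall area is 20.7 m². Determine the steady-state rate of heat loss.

Q ≈ 5040 W

Using the resistance-network approach (series):
R_copper = L/(kA) = 0.0035/(397×20.7) = 4.259×10^-7 K/W
R_calcium silicate = L/(kA) = 0.04/(0.0822×20.7) = 0.02351 K/W
R_brass = L/(kA) = 0.0048/(117×20.7) = 1.982×10^-6 K/W
R_outer film = 1/(h_o·A) = 1/(10.3×20.7) = 0.00469 K/W
R_total = 0.0282 K/W
Q = ΔT / R_total = 142 / 0.0282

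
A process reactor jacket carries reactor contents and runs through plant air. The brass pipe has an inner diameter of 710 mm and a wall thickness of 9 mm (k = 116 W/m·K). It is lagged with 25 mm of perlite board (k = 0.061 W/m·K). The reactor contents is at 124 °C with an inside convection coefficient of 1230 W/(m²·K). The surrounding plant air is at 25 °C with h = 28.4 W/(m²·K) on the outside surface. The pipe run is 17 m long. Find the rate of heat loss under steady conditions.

Treating each annulus and film as a series resistance:
R_inner film = 1/(h_i·2πr₁L) = 1/(1230×2π×0.355×17) = 2.144×10^-5 K/W
R_brass pipe wall = ln(364/355)/(2π×116×17) = 2.021×10^-6 K/W
R_perlite board = ln(389/364)/(2π×0.061×17) = 0.01019 K/W
R_outer film = 1/(h_o·2πr_oL) = 1/(28.4×2π×0.389×17) = 8.474×10^-4 K/W
R_total = 0.01107 K/W
Q = ΔT/R_total = 99/0.01107

Q ≈ 8950 W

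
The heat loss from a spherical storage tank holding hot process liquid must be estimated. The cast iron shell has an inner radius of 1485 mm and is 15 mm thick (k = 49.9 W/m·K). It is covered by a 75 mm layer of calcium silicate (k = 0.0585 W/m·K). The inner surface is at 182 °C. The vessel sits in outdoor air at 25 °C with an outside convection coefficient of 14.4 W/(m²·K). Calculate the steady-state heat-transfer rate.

Radial (spherical) resistances in series:
R_cast iron shell = (1/1.485 − 1/1.5)/(4π×49.9) = 1.074×10^-5 K/W
R_calcium silicate = (1/1.5 − 1/1.575)/(4π×0.0585) = 0.04318 K/W
R_outer film = 1/(h·4πr_o²) = 1/(14.4×4π×1.575²) = 0.002228 K/W
R_total = 0.04542 K/W
Q = ΔT/R_total = 157/0.04542

Q ≈ 3460 W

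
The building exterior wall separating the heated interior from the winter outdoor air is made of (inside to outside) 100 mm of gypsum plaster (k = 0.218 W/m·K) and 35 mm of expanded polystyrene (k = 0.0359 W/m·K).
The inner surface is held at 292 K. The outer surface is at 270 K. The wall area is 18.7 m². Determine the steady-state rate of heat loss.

Using the resistance-network approach (series):
R_gypsum plaster = L/(kA) = 0.1/(0.218×18.7) = 0.02453 K/W
R_expanded polystyrene = L/(kA) = 0.035/(0.0359×18.7) = 0.05214 K/W
R_total = 0.07667 K/W
Q = ΔT / R_total = 22 / 0.07667

Q ≈ 287 W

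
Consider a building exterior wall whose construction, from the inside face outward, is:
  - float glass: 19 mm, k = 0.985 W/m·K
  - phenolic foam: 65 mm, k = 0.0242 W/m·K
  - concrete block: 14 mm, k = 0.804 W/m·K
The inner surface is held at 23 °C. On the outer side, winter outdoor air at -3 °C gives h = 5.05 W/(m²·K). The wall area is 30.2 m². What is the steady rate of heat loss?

Q ≈ 269 W

Using the resistance-network approach (series):
R_float glass = L/(kA) = 0.019/(0.985×30.2) = 6.387×10^-4 K/W
R_phenolic foam = L/(kA) = 0.065/(0.0242×30.2) = 0.08894 K/W
R_concrete block = L/(kA) = 0.014/(0.804×30.2) = 5.766×10^-4 K/W
R_outer film = 1/(h_o·A) = 1/(5.05×30.2) = 0.006557 K/W
R_total = 0.09671 K/W
Q = ΔT / R_total = 26 / 0.09671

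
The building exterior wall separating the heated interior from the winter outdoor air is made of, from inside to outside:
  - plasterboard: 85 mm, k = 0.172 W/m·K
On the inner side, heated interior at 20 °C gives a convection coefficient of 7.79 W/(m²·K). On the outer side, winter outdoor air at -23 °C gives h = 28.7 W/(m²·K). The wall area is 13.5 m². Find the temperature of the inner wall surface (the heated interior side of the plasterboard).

T ≈ 11.6 °C

Series thermal resistances:
R_inner film = 1/(h_i·A) = 1/(7.79×13.5) = 0.009509 K/W
R_plasterboard = L/(kA) = 0.085/(0.172×13.5) = 0.03661 K/W
R_outer film = 1/(h_o·A) = 1/(28.7×13.5) = 0.002581 K/W
R_total = 0.0487 K/W;  Q = ΔT/R_total = 43/0.0487 = 883 W
T_interface = T_inner − Q·ΣR(inner→interface) = 20 − 883×0.009509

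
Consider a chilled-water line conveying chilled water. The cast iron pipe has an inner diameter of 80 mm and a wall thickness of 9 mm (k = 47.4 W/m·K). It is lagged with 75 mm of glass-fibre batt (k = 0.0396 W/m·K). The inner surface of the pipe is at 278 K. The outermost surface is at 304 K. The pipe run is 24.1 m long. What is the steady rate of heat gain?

Cylindrical conduction, so R = ln(r₂/r₁)/(2πkL) per layer, in series:
R_cast iron pipe wall = ln(49/40)/(2π×47.4×24.1) = 2.827×10^-5 K/W
R_glass-fibre batt = ln(124/49)/(2π×0.0396×24.1) = 0.1548 K/W
R_total = 0.1549 K/W
Q = ΔT/R_total = 26/0.1549

Q ≈ 168 W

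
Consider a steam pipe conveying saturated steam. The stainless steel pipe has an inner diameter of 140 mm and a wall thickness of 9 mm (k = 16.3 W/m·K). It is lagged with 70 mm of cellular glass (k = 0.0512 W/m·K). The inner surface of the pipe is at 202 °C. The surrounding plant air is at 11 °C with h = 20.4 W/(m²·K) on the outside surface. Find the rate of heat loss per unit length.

Radial resistances (cylindrical: R_cond = ln(r_o/r_i)/(2πkL), R_conv = 1/(h·2πrL)):
R_stainless steel pipe wall = ln(79/70)/(2π×16.3×1) = 0.001181 K/W
R_cellular glass = ln(149/79)/(2π×0.0512×1) = 1.972 K/W
R_outer film = 1/(h_o·2πr_oL) = 1/(20.4×2π×0.149×1) = 0.05236 K/W
R_total = 2.026 K/W
Q = ΔT/R_total = 191/2.026

q′ ≈ 94.3 W/m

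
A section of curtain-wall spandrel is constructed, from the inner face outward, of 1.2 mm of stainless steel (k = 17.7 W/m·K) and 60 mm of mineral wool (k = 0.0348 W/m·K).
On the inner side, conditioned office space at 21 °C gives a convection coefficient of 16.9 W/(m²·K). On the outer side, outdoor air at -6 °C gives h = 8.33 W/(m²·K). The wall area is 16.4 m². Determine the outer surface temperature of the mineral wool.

Thermal resistances in series:
R_inner film = 1/(h_i·A) = 1/(16.9×16.4) = 0.003608 K/W
R_stainless steel = L/(kA) = 0.0012/(17.7×16.4) = 4.134×10^-6 K/W
R_mineral wool = L/(kA) = 0.06/(0.0348×16.4) = 0.1051 K/W
R_outer film = 1/(h_o·A) = 1/(8.33×16.4) = 0.00732 K/W
R_total = 0.1161 K/W;  Q = ΔT/R_total = 27/0.1161 = 232.6 W
T_interface = T_inner − Q·ΣR(inner→interface) = 21 − 233×0.1087

T ≈ -4.3 °C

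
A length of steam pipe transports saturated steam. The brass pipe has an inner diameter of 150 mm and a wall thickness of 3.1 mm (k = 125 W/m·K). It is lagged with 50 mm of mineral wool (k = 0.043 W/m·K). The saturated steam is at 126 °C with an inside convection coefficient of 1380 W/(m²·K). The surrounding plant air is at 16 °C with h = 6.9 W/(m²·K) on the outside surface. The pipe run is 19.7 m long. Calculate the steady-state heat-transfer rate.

Cylindrical conduction, so R = ln(r₂/r₁)/(2πkL) per layer, in series:
R_inner film = 1/(h_i·2πr₁L) = 1/(1380×2π×0.075×19.7) = 7.806×10^-5 K/W
R_brass pipe wall = ln(78.1/75)/(2π×125×19.7) = 2.618×10^-6 K/W
R_mineral wool = ln(128.1/78.1)/(2π×0.043×19.7) = 0.09297 K/W
R_outer film = 1/(h_o·2πr_oL) = 1/(6.9×2π×0.1281×19.7) = 0.00914 K/W
R_total = 0.1022 K/W
Q = ΔT/R_total = 110/0.1022

Q ≈ 1080 W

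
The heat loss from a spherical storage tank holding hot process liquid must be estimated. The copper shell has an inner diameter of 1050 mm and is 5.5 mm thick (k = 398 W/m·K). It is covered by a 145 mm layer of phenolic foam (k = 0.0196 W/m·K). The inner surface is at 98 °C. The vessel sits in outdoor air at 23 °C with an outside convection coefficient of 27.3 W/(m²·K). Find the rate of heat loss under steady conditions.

Q ≈ 45.5 W

For a spherical shell R = (1/r₁ − 1/r₂)/(4πk); film R = 1/(h·4πr²). In series:
R_copper shell = (1/0.525 − 1/0.5305)/(4π×398) = 3.948×10^-6 K/W
R_phenolic foam = (1/0.5305 − 1/0.6755)/(4π×0.0196) = 1.643 K/W
R_outer film = 1/(h·4πr_o²) = 1/(27.3×4π×0.6755²) = 0.006388 K/W
R_total = 1.649 K/W
Q = ΔT/R_total = 75/1.649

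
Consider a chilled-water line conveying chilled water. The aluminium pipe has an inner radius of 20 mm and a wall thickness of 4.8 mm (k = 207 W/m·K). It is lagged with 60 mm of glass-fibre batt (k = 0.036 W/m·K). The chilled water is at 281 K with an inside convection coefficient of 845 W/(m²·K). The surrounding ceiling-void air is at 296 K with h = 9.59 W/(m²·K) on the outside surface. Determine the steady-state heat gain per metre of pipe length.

q′ ≈ 2.66 W/m

For a radial system each layer contributes R = ln(r_out/r_in)/(2πkL); films add R = 1/(hA).
R_inner film = 1/(h_i·2πr₁L) = 1/(845×2π×0.02×1) = 0.009417 K/W
R_aluminium pipe wall = ln(24.8/20)/(2π×207×1) = 1.654×10^-4 K/W
R_glass-fibre batt = ln(84.8/24.8)/(2π×0.036×1) = 5.435 K/W
R_outer film = 1/(h_o·2πr_oL) = 1/(9.59×2π×0.0848×1) = 0.1957 K/W
R_total = 5.641 K/W
Q = ΔT/R_total = 15/5.641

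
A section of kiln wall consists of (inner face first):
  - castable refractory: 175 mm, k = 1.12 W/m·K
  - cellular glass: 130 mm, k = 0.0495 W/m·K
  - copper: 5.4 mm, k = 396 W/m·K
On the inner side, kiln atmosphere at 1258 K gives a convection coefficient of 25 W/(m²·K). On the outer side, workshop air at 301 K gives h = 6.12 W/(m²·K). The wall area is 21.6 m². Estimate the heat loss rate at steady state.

Q ≈ 6920 W

Treating each layer as a thermal resistance in series:
R_inner film = 1/(h_i·A) = 1/(25×21.6) = 0.001852 K/W
R_castable refractory = L/(kA) = 0.175/(1.12×21.6) = 0.007234 K/W
R_cellular glass = L/(kA) = 0.13/(0.0495×21.6) = 0.1216 K/W
R_copper = L/(kA) = 0.0054/(396×21.6) = 6.313×10^-7 K/W
R_outer film = 1/(h_o·A) = 1/(6.12×21.6) = 0.007565 K/W
R_total = 0.1382 K/W
Q = ΔT / R_total = 957 / 0.1382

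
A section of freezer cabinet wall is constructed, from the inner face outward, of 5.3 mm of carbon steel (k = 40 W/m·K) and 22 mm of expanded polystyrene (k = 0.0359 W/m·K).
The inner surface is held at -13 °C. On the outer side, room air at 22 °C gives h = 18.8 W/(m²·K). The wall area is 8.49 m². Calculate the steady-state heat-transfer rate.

Model the wall as resistances in series:
R_carbon steel = L/(kA) = 0.0053/(40×8.49) = 1.561×10^-5 K/W
R_expanded polystyrene = L/(kA) = 0.022/(0.0359×8.49) = 0.07218 K/W
R_outer film = 1/(h_o·A) = 1/(18.8×8.49) = 0.006265 K/W
R_total = 0.07846 K/W
Q = ΔT / R_total = 35 / 0.07846

Q ≈ 446 W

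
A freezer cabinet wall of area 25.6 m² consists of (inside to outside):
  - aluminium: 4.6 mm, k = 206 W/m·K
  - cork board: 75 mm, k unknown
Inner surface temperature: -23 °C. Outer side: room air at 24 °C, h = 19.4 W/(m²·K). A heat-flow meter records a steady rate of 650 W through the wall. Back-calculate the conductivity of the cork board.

k ≈ 0.0417 W/(m·K)

Thermal resistances in series:
R_aluminium = L/(kA) = 0.0046/(206×25.6) = 8.723×10^-7 K/W
R_outer film = 1/(h_o·A) = 1/(19.4×25.6) = 0.002014 K/W
Sum of known resistances R_other = 0.002014 K/W
Total R = ΔT/Q = 47/650 = 0.07231 K/W
R_cork board = R_total − R_other = 0.07029 K/W
k = L/(R·A) = 0.075/(0.07029×25.6)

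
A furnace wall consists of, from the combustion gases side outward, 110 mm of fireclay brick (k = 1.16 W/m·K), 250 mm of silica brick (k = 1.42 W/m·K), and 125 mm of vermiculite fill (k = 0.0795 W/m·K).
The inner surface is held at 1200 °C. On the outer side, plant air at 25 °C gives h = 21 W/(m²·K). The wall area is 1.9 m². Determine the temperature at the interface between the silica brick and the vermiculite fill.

T ≈ 1030 °C

Model the wall as resistances in series:
R_fireclay brick = L/(kA) = 0.11/(1.16×1.9) = 0.04991 K/W
R_silica brick = L/(kA) = 0.25/(1.42×1.9) = 0.09266 K/W
R_vermiculite fill = L/(kA) = 0.125/(0.0795×1.9) = 0.8275 K/W
R_outer film = 1/(h_o·A) = 1/(21×1.9) = 0.02506 K/W
R_total = 0.9952 K/W;  Q = ΔT/R_total = 1175/0.9952 = 1181 W
T_interface = T_inner − Q·ΣR(inner→interface) = 1200 − 1180×0.1426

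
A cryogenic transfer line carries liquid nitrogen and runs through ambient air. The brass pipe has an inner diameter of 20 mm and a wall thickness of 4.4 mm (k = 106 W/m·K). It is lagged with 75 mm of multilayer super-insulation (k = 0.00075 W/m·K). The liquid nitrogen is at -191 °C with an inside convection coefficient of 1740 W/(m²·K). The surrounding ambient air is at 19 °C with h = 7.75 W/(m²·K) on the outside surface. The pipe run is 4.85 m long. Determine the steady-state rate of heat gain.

Q ≈ 2.63 W

For a radial system each layer contributes R = ln(r_out/r_in)/(2πkL); films add R = 1/(hA).
R_inner film = 1/(h_i·2πr₁L) = 1/(1740×2π×0.01×4.85) = 0.001886 K/W
R_brass pipe wall = ln(14.4/10)/(2π×106×4.85) = 1.129×10^-4 K/W
R_multilayer super-insulation = ln(89.4/14.4)/(2π×0.00075×4.85) = 79.89 K/W
R_outer film = 1/(h_o·2πr_oL) = 1/(7.75×2π×0.0894×4.85) = 0.04736 K/W
R_total = 79.94 K/W
Q = ΔT/R_total = 210/79.94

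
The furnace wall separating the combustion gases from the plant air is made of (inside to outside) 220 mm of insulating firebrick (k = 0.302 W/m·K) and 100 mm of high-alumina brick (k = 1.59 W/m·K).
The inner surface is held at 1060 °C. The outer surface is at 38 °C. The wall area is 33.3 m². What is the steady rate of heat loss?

Using the resistance-network approach (series):
R_insulating firebrick = L/(kA) = 0.22/(0.302×33.3) = 0.02188 K/W
R_high-alumina brick = L/(kA) = 0.1/(1.59×33.3) = 0.001889 K/W
R_total = 0.02376 K/W
Q = ΔT / R_total = 1022 / 0.02376

Q ≈ 43000 W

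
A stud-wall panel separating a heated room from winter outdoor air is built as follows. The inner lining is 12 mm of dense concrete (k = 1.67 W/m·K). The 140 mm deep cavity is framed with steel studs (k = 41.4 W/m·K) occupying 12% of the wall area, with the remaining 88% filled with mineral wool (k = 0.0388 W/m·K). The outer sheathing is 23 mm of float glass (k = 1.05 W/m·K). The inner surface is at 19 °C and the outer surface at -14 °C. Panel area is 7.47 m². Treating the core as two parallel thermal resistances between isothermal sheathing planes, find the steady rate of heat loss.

Sheathing layers in series; stud and cavity paths in parallel between them.
R_inner = 0.012/(1.67×7.47) = 9.619×10^-4 K/W
R_stud  = 0.14/(41.4×0.12×7.47) = 0.003772 K/W
R_cav   = 0.14/(0.0388×0.88×7.47) = 0.5489 K/W
1/R_core = 1/R_stud + 1/R_cav → R_core = 0.003747 K/W
R_outer = 0.023/(1.05×7.47) = 0.002932 K/W
R_total = 0.007641 K/W
Q = ΔT/R_total = 33/0.007641

Q ≈ 4320 W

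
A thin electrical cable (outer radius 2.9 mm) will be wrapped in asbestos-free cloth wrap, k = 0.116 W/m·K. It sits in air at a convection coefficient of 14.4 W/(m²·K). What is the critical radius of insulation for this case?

For a cylinder r_cr = k/h = 0.116/14.4
r_cr = 8.06 mm; since the bare radius (2.9 mm) is below r_cr, adding a thin layer of insulation will *increase* heat loss.

r_cr ≈ 8.06 mm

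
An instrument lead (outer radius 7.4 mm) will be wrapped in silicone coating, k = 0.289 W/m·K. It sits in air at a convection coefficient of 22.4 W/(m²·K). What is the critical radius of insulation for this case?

For a cylinder r_cr = k/h = 0.289/22.4
r_cr = 12.9 mm; since the bare radius (7.4 mm) is below r_cr, adding a thin layer of insulation will *increase* heat loss.

r_cr ≈ 12.9 mm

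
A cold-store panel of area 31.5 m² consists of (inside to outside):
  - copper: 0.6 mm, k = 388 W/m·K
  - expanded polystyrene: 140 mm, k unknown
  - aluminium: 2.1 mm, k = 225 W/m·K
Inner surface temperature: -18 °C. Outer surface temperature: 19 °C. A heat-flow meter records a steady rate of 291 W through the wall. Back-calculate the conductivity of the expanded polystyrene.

Using the resistance-network approach (series):
R_copper = L/(kA) = 0.0006/(388×31.5) = 4.909×10^-8 K/W
R_aluminium = L/(kA) = 0.0021/(225×31.5) = 2.963×10^-7 K/W
Sum of known resistances R_other = 3.454×10^-7 K/W
Total R = ΔT/Q = 37/291 = 0.1271 K/W
R_expanded polystyrene = R_total − R_other = 0.1271 K/W
k = L/(R·A) = 0.14/(0.1271×31.5)

k ≈ 0.035 W/(m·K)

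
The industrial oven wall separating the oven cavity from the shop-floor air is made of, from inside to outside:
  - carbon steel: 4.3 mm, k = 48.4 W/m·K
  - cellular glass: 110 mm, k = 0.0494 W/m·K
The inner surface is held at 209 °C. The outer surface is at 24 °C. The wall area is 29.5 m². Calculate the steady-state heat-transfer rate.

Thermal resistances in series:
R_carbon steel = L/(kA) = 0.0043/(48.4×29.5) = 3.012×10^-6 K/W
R_cellular glass = L/(kA) = 0.11/(0.0494×29.5) = 0.07548 K/W
R_total = 0.07549 K/W
Q = ΔT / R_total = 185 / 0.07549

Q ≈ 2450 W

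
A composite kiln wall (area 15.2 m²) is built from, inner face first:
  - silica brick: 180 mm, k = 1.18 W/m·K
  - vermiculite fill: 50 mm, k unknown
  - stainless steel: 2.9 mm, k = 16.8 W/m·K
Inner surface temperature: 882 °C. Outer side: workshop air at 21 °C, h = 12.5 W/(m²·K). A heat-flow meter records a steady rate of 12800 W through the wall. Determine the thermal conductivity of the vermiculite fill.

k ≈ 0.0633 W/(m·K)

Model the wall as resistances in series:
R_silica brick = L/(kA) = 0.18/(1.18×15.2) = 0.01004 K/W
R_stainless steel = L/(kA) = 0.0029/(16.8×15.2) = 1.136×10^-5 K/W
R_outer film = 1/(h_o·A) = 1/(12.5×15.2) = 0.005263 K/W
Sum of known resistances R_other = 0.01531 K/W
Total R = ΔT/Q = 861/12800 = 0.06727 K/W
R_vermiculite fill = R_total − R_other = 0.05196 K/W
k = L/(R·A) = 0.05/(0.05196×15.2)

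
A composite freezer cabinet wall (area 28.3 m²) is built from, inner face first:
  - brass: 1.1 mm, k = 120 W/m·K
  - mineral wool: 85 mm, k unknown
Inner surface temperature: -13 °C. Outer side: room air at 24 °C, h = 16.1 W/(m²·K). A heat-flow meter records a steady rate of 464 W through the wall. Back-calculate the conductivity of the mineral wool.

k ≈ 0.0387 W/(m·K)

Model the wall as resistances in series:
R_brass = L/(kA) = 0.0011/(120×28.3) = 3.239×10^-7 K/W
R_outer film = 1/(h_o·A) = 1/(16.1×28.3) = 0.002195 K/W
Sum of known resistances R_other = 0.002195 K/W
Total R = ΔT/Q = 37/464 = 0.07974 K/W
R_mineral wool = R_total − R_other = 0.07755 K/W
k = L/(R·A) = 0.085/(0.07755×28.3)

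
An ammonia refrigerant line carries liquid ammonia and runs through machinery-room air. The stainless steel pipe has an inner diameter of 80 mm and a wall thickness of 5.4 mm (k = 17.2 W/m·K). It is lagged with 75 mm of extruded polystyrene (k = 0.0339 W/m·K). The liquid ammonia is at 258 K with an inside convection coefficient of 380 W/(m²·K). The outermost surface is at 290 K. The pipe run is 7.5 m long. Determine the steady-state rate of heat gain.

For a radial system each layer contributes R = ln(r_out/r_in)/(2πkL); films add R = 1/(hA).
R_inner film = 1/(h_i·2πr₁L) = 1/(380×2π×0.04×7.5) = 0.001396 K/W
R_stainless steel pipe wall = ln(45.4/40)/(2π×17.2×7.5) = 1.562×10^-4 K/W
R_extruded polystyrene = ln(120.4/45.4)/(2π×0.0339×7.5) = 0.6105 K/W
R_total = 0.6121 K/W
Q = ΔT/R_total = 32/0.6121

Q ≈ 52.3 W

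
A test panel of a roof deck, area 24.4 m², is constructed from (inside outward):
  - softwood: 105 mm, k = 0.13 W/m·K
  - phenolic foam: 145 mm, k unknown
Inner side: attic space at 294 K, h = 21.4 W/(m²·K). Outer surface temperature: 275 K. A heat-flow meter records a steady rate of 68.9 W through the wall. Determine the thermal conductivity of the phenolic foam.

Model the wall as resistances in series:
R_inner film = 1/(h_i·A) = 1/(21.4×24.4) = 0.001915 K/W
R_softwood = L/(kA) = 0.105/(0.13×24.4) = 0.0331 K/W
Sum of known resistances R_other = 0.03502 K/W
Total R = ΔT/Q = 19/68.9 = 0.2758 K/W
R_phenolic foam = R_total − R_other = 0.2407 K/W
k = L/(R·A) = 0.145/(0.2407×24.4)

k ≈ 0.0247 W/(m·K)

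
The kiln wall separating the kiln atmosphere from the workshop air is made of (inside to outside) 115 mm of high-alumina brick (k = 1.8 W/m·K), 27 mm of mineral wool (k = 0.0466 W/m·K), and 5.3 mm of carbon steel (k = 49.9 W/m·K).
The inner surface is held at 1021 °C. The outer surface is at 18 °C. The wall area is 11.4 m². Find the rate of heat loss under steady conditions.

Treating each layer as a thermal resistance in series:
R_high-alumina brick = L/(kA) = 0.115/(1.8×11.4) = 0.005604 K/W
R_mineral wool = L/(kA) = 0.027/(0.0466×11.4) = 0.05082 K/W
R_carbon steel = L/(kA) = 0.0053/(49.9×11.4) = 9.317×10^-6 K/W
R_total = 0.05644 K/W
Q = ΔT / R_total = 1003 / 0.05644

Q ≈ 17800 W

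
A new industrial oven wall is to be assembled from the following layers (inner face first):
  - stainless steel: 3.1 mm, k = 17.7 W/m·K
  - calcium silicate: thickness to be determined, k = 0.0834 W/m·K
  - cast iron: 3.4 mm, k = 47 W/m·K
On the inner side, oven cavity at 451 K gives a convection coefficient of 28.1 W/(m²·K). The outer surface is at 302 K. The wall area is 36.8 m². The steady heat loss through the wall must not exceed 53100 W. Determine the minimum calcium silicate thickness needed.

L ≈ 5.62 mm

Treating each layer as a thermal resistance in series:
R_inner film = 1/(h_i·A) = 1/(28.1×36.8) = 9.67×10^-4 K/W
R_stainless steel = L/(kA) = 0.0031/(17.7×36.8) = 4.759×10^-6 K/W
R_cast iron = L/(kA) = 0.0034/(47×36.8) = 1.966×10^-6 K/W
Sum of the known resistances R_other = 9.738×10^-4 K/W
Required total resistance R_tot = ΔT/Q_allow = 149/53100 = 0.002806 K/W
R_calcium silicate = R_tot − R_other = 0.001832 K/W
L = R·k·A = 0.001832×0.0834×36.8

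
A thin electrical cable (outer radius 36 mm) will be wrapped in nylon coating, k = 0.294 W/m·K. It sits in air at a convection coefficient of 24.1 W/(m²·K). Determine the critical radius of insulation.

r_cr ≈ 12.2 mm

For a cylinder r_cr = k/h = 0.294/24.1
r_cr = 12.2 mm; since the bare radius (36 mm) is above r_cr, any added insulation will reduce heat loss.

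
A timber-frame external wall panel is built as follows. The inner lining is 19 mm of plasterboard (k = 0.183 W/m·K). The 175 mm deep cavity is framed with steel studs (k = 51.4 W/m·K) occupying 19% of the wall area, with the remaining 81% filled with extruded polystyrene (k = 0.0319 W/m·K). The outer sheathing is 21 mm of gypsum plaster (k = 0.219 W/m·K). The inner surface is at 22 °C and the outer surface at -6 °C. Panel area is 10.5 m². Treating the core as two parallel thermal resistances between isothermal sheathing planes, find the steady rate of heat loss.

Q ≈ 1350 W

Sheathing layers in series; stud and cavity paths in parallel between them.
R_inner = 0.019/(0.183×10.5) = 0.009888 K/W
R_stud  = 0.175/(51.4×0.19×10.5) = 0.001707 K/W
R_cav   = 0.175/(0.0319×0.81×10.5) = 0.645 K/W
1/R_core = 1/R_stud + 1/R_cav → R_core = 0.001702 K/W
R_outer = 0.021/(0.219×10.5) = 0.009132 K/W
R_total = 0.02072 K/W
Q = ΔT/R_total = 28/0.02072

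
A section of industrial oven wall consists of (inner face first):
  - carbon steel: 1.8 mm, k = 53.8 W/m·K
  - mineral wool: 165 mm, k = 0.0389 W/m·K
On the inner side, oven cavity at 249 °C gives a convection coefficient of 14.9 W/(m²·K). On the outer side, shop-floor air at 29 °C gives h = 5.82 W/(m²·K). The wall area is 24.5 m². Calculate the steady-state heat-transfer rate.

Treating each layer as a thermal resistance in series:
R_inner film = 1/(h_i·A) = 1/(14.9×24.5) = 0.002739 K/W
R_carbon steel = L/(kA) = 0.0018/(53.8×24.5) = 1.366×10^-6 K/W
R_mineral wool = L/(kA) = 0.165/(0.0389×24.5) = 0.1731 K/W
R_outer film = 1/(h_o·A) = 1/(5.82×24.5) = 0.007013 K/W
R_total = 0.1829 K/W
Q = ΔT / R_total = 220 / 0.1829

Q ≈ 1200 W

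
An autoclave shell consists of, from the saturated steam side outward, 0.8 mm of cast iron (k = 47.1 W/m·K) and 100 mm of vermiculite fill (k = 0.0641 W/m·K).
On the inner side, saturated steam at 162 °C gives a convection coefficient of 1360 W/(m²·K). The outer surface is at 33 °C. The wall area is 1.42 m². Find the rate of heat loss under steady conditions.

Using the resistance-network approach (series):
R_inner film = 1/(h_i·A) = 1/(1360×1.42) = 5.178×10^-4 K/W
R_cast iron = L/(kA) = 0.0008/(47.1×1.42) = 1.196×10^-5 K/W
R_vermiculite fill = L/(kA) = 0.1/(0.0641×1.42) = 1.099 K/W
R_total = 1.099 K/W
Q = ΔT / R_total = 129 / 1.099

Q ≈ 117 W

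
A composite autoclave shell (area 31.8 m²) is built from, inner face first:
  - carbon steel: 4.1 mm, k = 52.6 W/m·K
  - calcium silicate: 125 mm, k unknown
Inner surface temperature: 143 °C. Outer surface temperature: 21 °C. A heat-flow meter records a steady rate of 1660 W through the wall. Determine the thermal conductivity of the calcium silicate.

k ≈ 0.0535 W/(m·K)

Series thermal resistances:
R_carbon steel = L/(kA) = 0.0041/(52.6×31.8) = 2.451×10^-6 K/W
Sum of known resistances R_other = 2.451×10^-6 K/W
Total R = ΔT/Q = 122/1660 = 0.07349 K/W
R_calcium silicate = R_total − R_other = 0.07349 K/W
k = L/(R·A) = 0.125/(0.07349×31.8)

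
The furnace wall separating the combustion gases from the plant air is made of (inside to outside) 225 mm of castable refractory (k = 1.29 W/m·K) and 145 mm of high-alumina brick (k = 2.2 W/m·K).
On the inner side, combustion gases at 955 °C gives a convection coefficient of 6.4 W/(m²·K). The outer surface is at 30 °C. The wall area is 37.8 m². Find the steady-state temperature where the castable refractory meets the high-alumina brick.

T ≈ 184 °C

Thermal resistances in series:
R_inner film = 1/(h_i·A) = 1/(6.4×37.8) = 0.004134 K/W
R_castable refractory = L/(kA) = 0.225/(1.29×37.8) = 0.004614 K/W
R_high-alumina brick = L/(kA) = 0.145/(2.2×37.8) = 0.001744 K/W
R_total = 0.01049 K/W;  Q = ΔT/R_total = 925/0.01049 = 88170 W
T_interface = T_inner − Q·ΣR(inner→interface) = 955 − 88200×0.008748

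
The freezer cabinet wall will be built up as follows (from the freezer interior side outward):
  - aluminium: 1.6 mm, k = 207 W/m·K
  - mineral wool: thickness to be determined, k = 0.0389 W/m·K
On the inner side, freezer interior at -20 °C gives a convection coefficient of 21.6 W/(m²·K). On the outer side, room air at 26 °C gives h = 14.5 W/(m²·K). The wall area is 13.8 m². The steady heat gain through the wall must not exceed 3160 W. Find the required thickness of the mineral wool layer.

L ≈ 3.33 mm

Model the wall as resistances in series:
R_inner film = 1/(h_i·A) = 1/(21.6×13.8) = 0.003355 K/W
R_aluminium = L/(kA) = 0.0016/(207×13.8) = 5.601×10^-7 K/W
R_outer film = 1/(h_o·A) = 1/(14.5×13.8) = 0.004998 K/W
Sum of the known resistances R_other = 0.008353 K/W
Required total resistance R_tot = ΔT/Q_allow = 46/3160 = 0.01456 K/W
R_mineral wool = R_tot − R_other = 0.006204 K/W
L = R·k·A = 0.006204×0.0389×13.8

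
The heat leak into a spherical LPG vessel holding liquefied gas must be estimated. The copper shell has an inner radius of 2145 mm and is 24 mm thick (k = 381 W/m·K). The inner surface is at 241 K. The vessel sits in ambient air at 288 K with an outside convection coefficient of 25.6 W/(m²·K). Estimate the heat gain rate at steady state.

Spherical conduction: R = (1/r_in − 1/r_out)/(4πk) per layer; series-sum.
R_copper shell = (1/2.145 − 1/2.169)/(4π×381) = 1.077×10^-6 K/W
R_outer film = 1/(h·4πr_o²) = 1/(25.6×4π×2.169²) = 6.607×10^-4 K/W
R_total = 6.618×10^-4 K/W
Q = ΔT/R_total = 47/6.618×10^-4

Q ≈ 71000 W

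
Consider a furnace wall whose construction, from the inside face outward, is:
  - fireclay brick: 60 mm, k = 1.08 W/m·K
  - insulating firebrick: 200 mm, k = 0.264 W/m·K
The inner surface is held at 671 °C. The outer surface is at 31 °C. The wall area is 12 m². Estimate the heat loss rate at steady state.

Q ≈ 9440 W

Treating each layer as a thermal resistance in series:
R_fireclay brick = L/(kA) = 0.06/(1.08×12) = 0.00463 K/W
R_insulating firebrick = L/(kA) = 0.2/(0.264×12) = 0.06313 K/W
R_total = 0.06776 K/W
Q = ΔT / R_total = 640 / 0.06776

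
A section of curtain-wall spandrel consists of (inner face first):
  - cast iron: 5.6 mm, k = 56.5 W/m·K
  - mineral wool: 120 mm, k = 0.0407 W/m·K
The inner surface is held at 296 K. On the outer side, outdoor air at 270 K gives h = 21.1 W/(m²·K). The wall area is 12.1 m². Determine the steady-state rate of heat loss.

Q ≈ 105 W

Series thermal resistances:
R_cast iron = L/(kA) = 0.0056/(56.5×12.1) = 8.191×10^-6 K/W
R_mineral wool = L/(kA) = 0.12/(0.0407×12.1) = 0.2437 K/W
R_outer film = 1/(h_o·A) = 1/(21.1×12.1) = 0.003917 K/W
R_total = 0.2476 K/W
Q = ΔT / R_total = 26 / 0.2476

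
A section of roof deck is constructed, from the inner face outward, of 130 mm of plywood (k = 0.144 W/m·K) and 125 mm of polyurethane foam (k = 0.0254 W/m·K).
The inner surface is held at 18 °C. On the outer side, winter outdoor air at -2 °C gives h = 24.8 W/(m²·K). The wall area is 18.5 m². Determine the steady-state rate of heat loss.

Q ≈ 63.1 W

Model the wall as resistances in series:
R_plywood = L/(kA) = 0.13/(0.144×18.5) = 0.0488 K/W
R_polyurethane foam = L/(kA) = 0.125/(0.0254×18.5) = 0.266 K/W
R_outer film = 1/(h_o·A) = 1/(24.8×18.5) = 0.00218 K/W
R_total = 0.317 K/W
Q = ΔT / R_total = 20 / 0.317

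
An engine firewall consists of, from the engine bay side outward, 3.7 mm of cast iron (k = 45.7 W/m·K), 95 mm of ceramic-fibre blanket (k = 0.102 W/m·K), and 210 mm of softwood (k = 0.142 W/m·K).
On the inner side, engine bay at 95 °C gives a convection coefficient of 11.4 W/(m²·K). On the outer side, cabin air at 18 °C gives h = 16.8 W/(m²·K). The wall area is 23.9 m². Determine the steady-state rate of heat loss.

Series thermal resistances:
R_inner film = 1/(h_i·A) = 1/(11.4×23.9) = 0.00367 K/W
R_cast iron = L/(kA) = 0.0037/(45.7×23.9) = 3.388×10^-6 K/W
R_ceramic-fibre blanket = L/(kA) = 0.095/(0.102×23.9) = 0.03897 K/W
R_softwood = L/(kA) = 0.21/(0.142×23.9) = 0.06188 K/W
R_outer film = 1/(h_o·A) = 1/(16.8×23.9) = 0.002491 K/W
R_total = 0.107 K/W
Q = ΔT / R_total = 77 / 0.107

Q ≈ 720 W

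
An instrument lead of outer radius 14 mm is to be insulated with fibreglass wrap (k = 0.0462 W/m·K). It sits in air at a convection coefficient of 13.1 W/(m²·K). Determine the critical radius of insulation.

r_cr ≈ 3.53 mm

For a cylinder r_cr = k/h = 0.0462/13.1
r_cr = 3.53 mm; since the bare radius (14 mm) is above r_cr, any added insulation will reduce heat loss.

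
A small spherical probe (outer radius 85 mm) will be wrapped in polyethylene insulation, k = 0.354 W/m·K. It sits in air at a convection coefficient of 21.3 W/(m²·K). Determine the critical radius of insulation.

r_cr ≈ 33.2 mm

For a sphere r_cr = 2k/h = 2×0.354/21.3
r_cr = 33.2 mm; since the bare radius (85 mm) is above r_cr, any added insulation will reduce heat loss.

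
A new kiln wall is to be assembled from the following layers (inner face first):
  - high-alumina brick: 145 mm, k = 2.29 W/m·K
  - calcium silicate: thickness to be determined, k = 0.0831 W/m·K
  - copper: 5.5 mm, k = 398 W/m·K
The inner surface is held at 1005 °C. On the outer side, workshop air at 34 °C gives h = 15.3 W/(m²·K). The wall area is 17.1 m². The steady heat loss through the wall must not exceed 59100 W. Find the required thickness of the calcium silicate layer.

Series thermal resistances:
R_high-alumina brick = L/(kA) = 0.145/(2.29×17.1) = 0.003703 K/W
R_copper = L/(kA) = 0.0055/(398×17.1) = 8.081×10^-7 K/W
R_outer film = 1/(h_o·A) = 1/(15.3×17.1) = 0.003822 K/W
Sum of the known resistances R_other = 0.007526 K/W
Required total resistance R_tot = ΔT/Q_allow = 971/59100 = 0.01643 K/W
R_calcium silicate = R_tot − R_other = 0.008904 K/W
L = R·k·A = 0.008904×0.0831×17.1

L ≈ 12.7 mm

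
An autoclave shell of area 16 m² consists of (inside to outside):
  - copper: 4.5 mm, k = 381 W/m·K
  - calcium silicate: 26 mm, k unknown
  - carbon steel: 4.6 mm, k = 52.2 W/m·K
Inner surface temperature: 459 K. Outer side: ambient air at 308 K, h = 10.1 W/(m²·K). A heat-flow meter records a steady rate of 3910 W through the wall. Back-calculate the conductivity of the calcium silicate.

k ≈ 0.0501 W/(m·K)

Using the resistance-network approach (series):
R_copper = L/(kA) = 0.0045/(381×16) = 7.382×10^-7 K/W
R_carbon steel = L/(kA) = 0.0046/(52.2×16) = 5.508×10^-6 K/W
R_outer film = 1/(h_o·A) = 1/(10.1×16) = 0.006188 K/W
Sum of known resistances R_other = 0.006194 K/W
Total R = ΔT/Q = 151/3910 = 0.03862 K/W
R_calcium silicate = R_total − R_other = 0.03242 K/W
k = L/(R·A) = 0.026/(0.03242×16)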